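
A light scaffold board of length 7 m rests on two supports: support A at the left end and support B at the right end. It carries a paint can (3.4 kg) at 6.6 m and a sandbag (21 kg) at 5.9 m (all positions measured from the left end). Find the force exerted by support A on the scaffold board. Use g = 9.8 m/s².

R_A ≈ 34.2 N

Choose support B as the axis so its reaction then has zero moment arm.
Paint can: 3.4 × 9.8 = 33.32 N down at 6.6 m → arm 0.4 m, τ = 33.32 × 0.4 = 13.33 N·m counterclockwise.
Sandbag: 21 × 9.8 = 205.8 N down at 5.9 m → arm 1.1 m, τ = 205.8 × 1.1 = 226.4 N·m counterclockwise.
Net load moment about support B = 239.7 N·m counterclockwise.
Reaction R at support A is upward at 0 m, arm 7 m → moment R × 7 clockwise.
For rotational equilibrium, R × 7 = 239.7, so R = 34.2 N.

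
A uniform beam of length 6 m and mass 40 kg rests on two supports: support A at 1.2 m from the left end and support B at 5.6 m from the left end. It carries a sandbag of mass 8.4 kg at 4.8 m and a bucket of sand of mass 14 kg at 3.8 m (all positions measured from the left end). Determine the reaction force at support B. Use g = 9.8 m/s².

R_B ≈ 309 N

About support A:
Beam weight: 40 × 9.8 = 392 N down at 3 m → arm 1.8 m, τ = 392 × 1.8 = 705.6 N·m clockwise.
Sandbag: 8.4 × 9.8 = 82.32 N down at 4.8 m → arm 3.6 m, τ = 82.32 × 3.6 = 296.4 N·m clockwise.
Bucket of sand: 14 × 9.8 = 137.2 N down at 3.8 m → arm 2.6 m, τ = 137.2 × 2.6 = 356.7 N·m clockwise.
Net load moment about support A = 1359 N·m clockwise.
Reaction R at support B is upward at 5.6 m, arm 4.4 m → moment R × 4.4 counterclockwise.
For rotational equilibrium, R × 4.4 = 1359, so R = 309 N.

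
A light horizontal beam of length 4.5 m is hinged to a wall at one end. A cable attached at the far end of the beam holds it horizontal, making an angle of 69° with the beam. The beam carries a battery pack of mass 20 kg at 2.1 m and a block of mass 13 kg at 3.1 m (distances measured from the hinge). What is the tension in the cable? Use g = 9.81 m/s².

T ≈ 192 N

Sum moments about the hinge (the unknown hinge reaction has zero arm there).
Battery pack: 20 × 9.81 = 196.2 N down at 2.1 m → arm 2.1 m, τ = 196.2 × 2.1 = 412 N·m clockwise.
Block: 13 × 9.81 = 127.5 N down at 3.1 m → arm 3.1 m, τ = 127.5 × 3.1 = 395.2 N·m clockwise.
Total clockwise load moment = 807.2 N·m.
The cable tension T acts at 4.5 m; only its component perpendicular to the beam, T sinθ, produces torque. sin 69° = 0.9336.
Balancing moments: T × 4.5 × 0.9336 = 807.2, giving T = 807.2 / 4.201 = 192 N.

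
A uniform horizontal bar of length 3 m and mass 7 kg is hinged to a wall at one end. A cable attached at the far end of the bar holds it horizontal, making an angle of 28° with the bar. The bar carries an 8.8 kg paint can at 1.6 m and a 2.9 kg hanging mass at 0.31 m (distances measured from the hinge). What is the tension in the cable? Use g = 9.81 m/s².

Taking torques about the hinge:
Beam weight: 7 × 9.81 = 68.67 N down at 1.5 m → arm 1.5 m, τ = 68.67 × 1.5 = 103 N·m clockwise.
Paint can: 8.8 × 9.81 = 86.33 N down at 1.6 m → arm 1.6 m, τ = 86.33 × 1.6 = 138.1 N·m clockwise.
Hanging mass: 2.9 × 9.81 = 28.45 N down at 0.31 m → arm 0.31 m, τ = 28.45 × 0.31 = 8.819 N·m clockwise.
Total clockwise load moment = 249.9 N·m.
The cable tension T acts at 3 m; only its component perpendicular to the bar, T sinθ, produces torque. sin 28° = 0.4695.
Balancing moments: T × 3 × 0.4695 = 249.9, giving T = 249.9 / 1.408 = 177 N.

T ≈ 177 N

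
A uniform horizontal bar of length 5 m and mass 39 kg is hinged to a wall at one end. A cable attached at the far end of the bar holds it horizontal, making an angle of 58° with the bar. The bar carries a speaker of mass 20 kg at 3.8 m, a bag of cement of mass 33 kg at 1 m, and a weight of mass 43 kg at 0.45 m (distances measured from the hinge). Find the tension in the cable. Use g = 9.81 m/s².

Choose the hinge as the axis so the unknown hinge reaction has zero arm there.
Beam weight: 39 × 9.81 = 382.6 N down at 2.5 m → arm 2.5 m, τ = 382.6 × 2.5 = 956.5 N·m clockwise.
Speaker: 20 × 9.81 = 196.2 N down at 3.8 m → arm 3.8 m, τ = 196.2 × 3.8 = 745.6 N·m clockwise.
Bag of cement: 33 × 9.81 = 323.7 N down at 1 m → arm 1 m, τ = 323.7 × 1 = 323.7 N·m clockwise.
Weight: 43 × 9.81 = 421.8 N down at 0.45 m → arm 0.45 m, τ = 421.8 × 0.45 = 189.8 N·m clockwise.
Total clockwise load moment = 2216 N·m.
The cable tension T acts at 5 m; only its component perpendicular to the bar, T sinθ, produces torque. sin 58° = 0.848.
Balancing moments: T × 5 × 0.848 = 2216, giving T = 2216 / 4.24 = 523 N.

T ≈ 523 N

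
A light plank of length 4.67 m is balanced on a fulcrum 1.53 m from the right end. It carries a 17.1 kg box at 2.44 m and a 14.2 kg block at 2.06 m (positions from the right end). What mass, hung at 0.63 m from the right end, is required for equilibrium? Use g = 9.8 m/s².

Choose the fulcrum (at 1.53 m from the right end) as the axis so the support reaction has zero arm there.
Box: 17.1 × 9.8 = 167.6 N down at 2.44 m → arm 0.91 m, τ = 167.6 × 0.91 = 152.5 N·m counterclockwise.
Block: 14.2 × 9.8 = 139.2 N down at 2.06 m → arm 0.53 m, τ = 139.2 × 0.53 = 73.78 N·m counterclockwise.
Net moment of known loads = 226.3 N·m counterclockwise.
An unknown mass m at 0.63 m has arm 0.9 m; its moment is m·g·0.9 clockwise.
Στ = 0 ⇒ m × 9.8 × 0.9 = 226.3 ⇒ m = 226.3 / (9.8 × 0.9) = 25.7 kg.

m ≈ 25.7 kg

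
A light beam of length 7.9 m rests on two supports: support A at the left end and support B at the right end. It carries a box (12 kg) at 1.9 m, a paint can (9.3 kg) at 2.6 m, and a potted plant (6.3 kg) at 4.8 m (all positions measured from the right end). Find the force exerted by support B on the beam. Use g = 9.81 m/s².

Taking torques about support A:
Box: 12 × 9.81 = 117.7 N down at 1.9 m → arm 6 m, τ = 117.7 × 6 = 706.2 N·m clockwise.
Paint can: 9.3 × 9.81 = 91.23 N down at 2.6 m → arm 5.3 m, τ = 91.23 × 5.3 = 483.5 N·m clockwise.
Potted plant: 6.3 × 9.81 = 61.8 N down at 4.8 m → arm 3.1 m, τ = 61.8 × 3.1 = 191.6 N·m clockwise.
Net load moment about support A = 1381 N·m clockwise.
Reaction R at support B is upward at 0 m, arm 7.9 m → moment R × 7.9 counterclockwise.
For rotational equilibrium, R × 7.9 = 1381, so R = 175 N.

R_B ≈ 175 N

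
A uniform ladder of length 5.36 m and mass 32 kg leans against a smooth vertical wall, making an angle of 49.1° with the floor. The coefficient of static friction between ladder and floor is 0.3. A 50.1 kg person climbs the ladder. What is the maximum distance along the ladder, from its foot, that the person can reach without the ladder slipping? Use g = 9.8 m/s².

Choose the foot of the ladder as the axis so the floor normal and friction both act there and drop out.
Ladder weight 32×9.8 = 313.6 N acts at 2.68 m along the ladder; its horizontal arm is 2.68·cos49.1° = 1.755 m → τ = 550.4 N·m clockwise.
Person weight 50.1×9.8 = 491 N at distance d → arm d·cos49.1° → τ = 491·d·0.6547 clockwise.
Wall normal N at the top has arm L sinθ = 4.051 m counterclockwise, so Στ = 0 gives N·4.051 = 550.4 + 321.5·d.
ΣFy = 0 ⇒ N_floor = 804.6 N, so the maximum friction is μ_s·N_floor = 0.3×804.6 = 241.4 N. ΣFx = 0 ⇒ N_wall = f, so at the slipping point N = 241.4 N.
Substituting: 241.4×4.051 = 550.4 + 321.5·d ⇒ d = (977.9 − 550.4) / 321.5 = 1.33 m.

d ≈ 1.33 m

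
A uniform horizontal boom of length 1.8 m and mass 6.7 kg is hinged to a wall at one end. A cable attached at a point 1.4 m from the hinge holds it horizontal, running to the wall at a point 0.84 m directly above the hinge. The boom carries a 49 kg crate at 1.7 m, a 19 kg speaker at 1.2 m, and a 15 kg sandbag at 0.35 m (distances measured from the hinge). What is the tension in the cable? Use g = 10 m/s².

About the hinge:
Beam weight: 6.7 × 10 = 67 N down at 0.9 m → arm 0.9 m, τ = 67 × 0.9 = 60.3 N·m clockwise.
Crate: 49 × 10 = 490 N down at 1.7 m → arm 1.7 m, τ = 490 × 1.7 = 833 N·m clockwise.
Speaker: 19 × 10 = 190 N down at 1.2 m → arm 1.2 m, τ = 190 × 1.2 = 228 N·m clockwise.
Sandbag: 15 × 10 = 150 N down at 0.35 m → arm 0.35 m, τ = 150 × 0.35 = 52.5 N·m clockwise.
Total clockwise load moment = 1174 N·m.
The cable tension T acts at 1.4 m; only its component perpendicular to the boom, T sinθ, produces torque. sinθ = h/√(h²+d²) = 0.84/√(0.84²+1.4²) = 0.5145.
Στ = 0 ⇒ T × 1.4 × 0.5145 = 1174 ⇒ T = 1174 / 0.7203 = 1630 N.

T ≈ 1630 N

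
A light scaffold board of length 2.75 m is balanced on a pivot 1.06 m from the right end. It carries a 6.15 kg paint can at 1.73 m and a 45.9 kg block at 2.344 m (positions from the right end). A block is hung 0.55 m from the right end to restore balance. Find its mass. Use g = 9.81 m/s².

Choose the pivot (at 1.06 m from the right end) as the axis so the support reaction has zero arm there.
Paint can: 6.15 × 9.81 = 60.33 N down at 1.73 m → arm 0.67 m, τ = 60.33 × 0.67 = 40.42 N·m counterclockwise.
Block: 45.9 × 9.81 = 450.3 N down at 2.344 m → arm 1.284 m, τ = 450.3 × 1.284 = 578.2 N·m counterclockwise.
Net moment of known loads = 618.6 N·m counterclockwise.
An unknown mass m at 0.55 m has arm 0.51 m; its moment is m·g·0.51 clockwise.
Setting net torque to zero: m × 9.81 × 0.51 = 618.6 → m = 618.6 / (9.81 × 0.51) = 124 kg.

m ≈ 124 kg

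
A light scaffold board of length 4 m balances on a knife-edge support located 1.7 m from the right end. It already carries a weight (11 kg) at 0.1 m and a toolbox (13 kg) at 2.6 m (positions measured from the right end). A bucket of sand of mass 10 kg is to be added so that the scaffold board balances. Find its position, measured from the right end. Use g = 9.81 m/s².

About the knife-edge support (at 1.7 m from the right end):
Weight: 11 × 9.81 = 107.9 N down at 0.1 m → arm 1.6 m, τ = 107.9 × 1.6 = 172.6 N·m clockwise.
Toolbox: 13 × 9.81 = 127.5 N down at 2.6 m → arm 0.9 m, τ = 127.5 × 0.9 = 114.8 N·m counterclockwise.
Net moment of existing loads = 57.8 N·m clockwise.
The bucket of sand weighs 10 × 9.81 = 98.1 N and must supply an equal counterclockwise moment, so its lever arm about the knife-edge support is 57.8 / 98.1 = 0.589 m.
That puts it at 1.7 + 0.589 = 2.29 m from the right end.

x ≈ 2.29 m from the right end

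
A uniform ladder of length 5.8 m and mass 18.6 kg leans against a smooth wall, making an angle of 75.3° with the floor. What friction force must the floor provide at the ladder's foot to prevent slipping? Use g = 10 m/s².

Choose the foot of the ladder as the axis so the floor normal and friction both act there and drop out.
Ladder weight 18.6×10 = 186 N acts at 2.9 m along the ladder; its horizontal arm is 2.9·cos75.3° = 0.7359 m → τ = 136.9 N·m clockwise.
Wall normal N acts horizontally at the top; its moment arm is the height L sinθ = 5.8·sin75.3° = 5.61 m, counterclockwise.
Στ = 0 ⇒ N × 5.61 = 136.9 ⇒ N = 24.4 N.
ΣFx = 0: friction at the foot balances the wall's push, so f = N_wall = 24.4 N.

f ≈ 24.4 N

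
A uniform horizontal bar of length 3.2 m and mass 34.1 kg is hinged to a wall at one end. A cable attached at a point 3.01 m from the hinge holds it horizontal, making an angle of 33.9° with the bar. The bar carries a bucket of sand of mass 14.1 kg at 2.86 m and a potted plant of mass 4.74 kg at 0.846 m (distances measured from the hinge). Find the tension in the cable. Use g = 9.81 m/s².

About the hinge:
Beam weight: 34.1 × 9.81 = 334.5 N down at 1.6 m → arm 1.6 m, τ = 334.5 × 1.6 = 535.2 N·m clockwise.
Bucket of sand: 14.1 × 9.81 = 138.3 N down at 2.86 m → arm 2.86 m, τ = 138.3 × 2.86 = 395.5 N·m clockwise.
Potted plant: 4.74 × 9.81 = 46.5 N down at 0.846 m → arm 0.846 m, τ = 46.5 × 0.846 = 39.34 N·m clockwise.
Total clockwise load moment = 970 N·m.
The cable tension T acts at 3.01 m; only its component perpendicular to the bar, T sinθ, produces torque. sin 33.9° = 0.5577.
Balancing moments: T × 3.01 × 0.5577 = 970, giving T = 970 / 1.679 = 578 N.

T ≈ 578 N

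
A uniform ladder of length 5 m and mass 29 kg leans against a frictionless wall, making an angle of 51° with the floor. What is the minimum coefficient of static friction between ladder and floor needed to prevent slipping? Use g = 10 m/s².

μ_min ≈ 0.405

Choose the foot of the ladder as the axis so the floor normal and friction both act there and drop out.
Ladder weight 29×10 = 290 N acts at 2.5 m along the ladder; its horizontal arm is 2.5·cos51° = 1.573 m → τ = 456.2 N·m clockwise.
Wall normal N acts horizontally at the top; its moment arm is the height L sinθ = 5·sin51° = 3.886 m, counterclockwise.
Στ = 0 ⇒ N × 3.886 = 456.2 ⇒ N = 117.4 N.
ΣFx = 0 ⇒ f = N_wall = 117.4 N. ΣFy = 0 ⇒ N_floor = 290 N.
μ_min = f / N_floor = 117.4 / 290 = 0.405.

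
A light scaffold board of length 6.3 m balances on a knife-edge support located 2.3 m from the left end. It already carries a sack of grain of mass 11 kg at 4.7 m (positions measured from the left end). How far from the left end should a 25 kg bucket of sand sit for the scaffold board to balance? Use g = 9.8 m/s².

x ≈ 1.24 m from the left end

About the knife-edge support (at 2.3 m from the left end):
Sack of grain: 11 × 9.8 = 107.8 N down at 4.7 m → arm 2.4 m, τ = 107.8 × 2.4 = 258.7 N·m clockwise.
Net moment of existing loads = 258.7 N·m clockwise.
The bucket of sand weighs 25 × 9.8 = 245 N and must supply an equal counterclockwise moment, so its lever arm about the knife-edge support is 258.7 / 245 = 1.06 m.
That puts it at 2.3 − 1.06 = 1.24 m from the left end.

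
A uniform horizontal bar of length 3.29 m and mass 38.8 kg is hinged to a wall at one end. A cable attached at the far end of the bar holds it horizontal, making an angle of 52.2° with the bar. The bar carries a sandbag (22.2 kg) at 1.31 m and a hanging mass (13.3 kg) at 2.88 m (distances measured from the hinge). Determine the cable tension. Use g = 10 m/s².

T ≈ 505 N

Sum moments about the hinge (the unknown hinge reaction has zero arm there).
Beam weight: 38.8 × 10 = 388 N down at 1.645 m → arm 1.645 m, τ = 388 × 1.645 = 638.3 N·m clockwise.
Sandbag: 22.2 × 10 = 222 N down at 1.31 m → arm 1.31 m, τ = 222 × 1.31 = 290.8 N·m clockwise.
Hanging mass: 13.3 × 10 = 133 N down at 2.88 m → arm 2.88 m, τ = 133 × 2.88 = 383 N·m clockwise.
Total clockwise load moment = 1312 N·m.
The cable tension T acts at 3.29 m; only its component perpendicular to the bar, T sinθ, produces torque. sin 52.2° = 0.7902.
Balancing moments: T × 3.29 × 0.7902 = 1312, giving T = 1312 / 2.6 = 505 N.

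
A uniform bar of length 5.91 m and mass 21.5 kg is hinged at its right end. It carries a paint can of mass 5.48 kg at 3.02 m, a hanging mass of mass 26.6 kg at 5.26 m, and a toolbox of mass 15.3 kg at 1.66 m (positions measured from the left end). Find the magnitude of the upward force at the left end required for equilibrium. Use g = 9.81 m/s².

Take moments about the right end.
Beam weight: 21.5 × 9.81 = 210.9 N down at 2.955 m → arm 2.955 m, τ = 210.9 × 2.955 = 623.2 N·m counterclockwise.
Paint can: 5.48 × 9.81 = 53.76 N down at 3.02 m → arm 2.89 m, τ = 53.76 × 2.89 = 155.4 N·m counterclockwise.
Hanging mass: 26.6 × 9.81 = 260.9 N down at 5.26 m → arm 0.65 m, τ = 260.9 × 0.65 = 169.6 N·m counterclockwise.
Toolbox: 15.3 × 9.81 = 150.1 N down at 1.66 m → arm 4.25 m, τ = 150.1 × 4.25 = 637.9 N·m counterclockwise.
Net moment of the loads = 1586 N·m counterclockwise.
The upward force F acts at the left end, arm 5.91 m, giving F × 5.91 clockwise.
Στ = 0 ⇒ F × 5.91 = 1586 ⇒ F = 1586 / 5.91 = 268 N.

F ≈ 268 N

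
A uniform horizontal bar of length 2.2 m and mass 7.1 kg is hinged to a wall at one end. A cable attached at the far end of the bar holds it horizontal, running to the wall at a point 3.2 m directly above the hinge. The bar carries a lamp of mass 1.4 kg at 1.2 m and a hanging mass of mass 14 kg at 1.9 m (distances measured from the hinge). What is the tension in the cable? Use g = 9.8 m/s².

T ≈ 195 N

Take moments about the hinge.
Beam weight: 7.1 × 9.8 = 69.58 N down at 1.1 m → arm 1.1 m, τ = 69.58 × 1.1 = 76.54 N·m clockwise.
Lamp: 1.4 × 9.8 = 13.72 N down at 1.2 m → arm 1.2 m, τ = 13.72 × 1.2 = 16.46 N·m clockwise.
Hanging mass: 14 × 9.8 = 137.2 N down at 1.9 m → arm 1.9 m, τ = 137.2 × 1.9 = 260.7 N·m clockwise.
Total clockwise load moment = 353.7 N·m.
The cable tension T acts at 2.2 m; only its component perpendicular to the bar, T sinθ, produces torque. sinθ = h/√(h²+d²) = 3.2/√(3.2²+2.2²) = 0.824.
Setting net torque to zero: T × 2.2 × 0.824 = 353.7 → T = 353.7 / 1.813 = 195 N.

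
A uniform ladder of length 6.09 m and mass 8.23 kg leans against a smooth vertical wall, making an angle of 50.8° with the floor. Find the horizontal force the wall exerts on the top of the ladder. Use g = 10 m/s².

N_wall ≈ 33.6 N

Taking torques about the foot of the ladder:
Ladder weight 8.23×10 = 82.3 N acts at 3.045 m along the ladder; its horizontal arm is 3.045·cos50.8° = 1.925 m → τ = 158.4 N·m clockwise.
Wall normal N acts horizontally at the top; its moment arm is the height L sinθ = 6.09·sin50.8° = 4.719 m, counterclockwise.
Στ = 0 ⇒ N × 4.719 = 158.4 ⇒ N = 33.6 N.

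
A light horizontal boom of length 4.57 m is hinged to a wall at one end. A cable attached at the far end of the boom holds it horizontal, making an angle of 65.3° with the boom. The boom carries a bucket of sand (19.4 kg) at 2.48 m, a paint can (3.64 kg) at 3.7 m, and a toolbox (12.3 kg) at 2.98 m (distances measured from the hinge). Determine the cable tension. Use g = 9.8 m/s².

T ≈ 232 N

About the hinge:
Bucket of sand: 19.4 × 9.8 = 190.1 N down at 2.48 m → arm 2.48 m, τ = 190.1 × 2.48 = 471.4 N·m clockwise.
Paint can: 3.64 × 9.8 = 35.67 N down at 3.7 m → arm 3.7 m, τ = 35.67 × 3.7 = 132 N·m clockwise.
Toolbox: 12.3 × 9.8 = 120.5 N down at 2.98 m → arm 2.98 m, τ = 120.5 × 2.98 = 359.1 N·m clockwise.
Total clockwise load moment = 962.5 N·m.
The cable tension T acts at 4.57 m; only its component perpendicular to the boom, T sinθ, produces torque. sin 65.3° = 0.9085.
Στ = 0 ⇒ T × 4.57 × 0.9085 = 962.5 ⇒ T = 962.5 / 4.152 = 232 N.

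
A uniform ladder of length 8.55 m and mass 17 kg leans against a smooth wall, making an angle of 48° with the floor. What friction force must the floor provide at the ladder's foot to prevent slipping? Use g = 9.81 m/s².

f ≈ 75.1 N

Taking torques about the foot of the ladder:
Ladder weight 17×9.81 = 166.8 N acts at 4.275 m along the ladder; its horizontal arm is 4.275·cos48° = 2.861 m → τ = 477.2 N·m clockwise.
Wall normal N acts horizontally at the top; its moment arm is the height L sinθ = 8.55·sin48° = 6.354 m, counterclockwise.
Setting net torque to zero: N × 6.354 = 477.2 → N = 75.1 N.
ΣFx = 0: friction at the foot balances the wall's push, so f = N_wall = 75.1 N.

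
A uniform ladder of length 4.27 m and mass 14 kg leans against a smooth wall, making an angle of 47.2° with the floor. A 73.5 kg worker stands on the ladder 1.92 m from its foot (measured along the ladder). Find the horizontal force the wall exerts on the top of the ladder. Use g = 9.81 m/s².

N_wall ≈ 364 N

Take moments about the foot of the ladder.
Ladder weight 14×9.81 = 137.3 N acts at 2.135 m along the ladder; its horizontal arm is 2.135·cos47.2° = 1.451 m → τ = 199.2 N·m clockwise.
Worker: 73.5×9.81 = 721 N at 1.92 m → arm 1.305 m → τ = 940.9 N·m clockwise.
Wall normal N acts horizontally at the top; its moment arm is the height L sinθ = 4.27·sin47.2° = 3.133 m, counterclockwise.
Setting net torque to zero: N × 3.133 = 1140 → N = 364 N.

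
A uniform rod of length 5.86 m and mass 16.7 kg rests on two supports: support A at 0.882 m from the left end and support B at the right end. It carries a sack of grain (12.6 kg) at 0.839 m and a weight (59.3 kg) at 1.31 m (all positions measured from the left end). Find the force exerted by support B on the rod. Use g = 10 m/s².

R_B ≈ 119 N

Sum moments about support A (its reaction then has zero moment arm).
Beam weight: 16.7 × 10 = 167 N down at 2.93 m → arm 2.048 m, τ = 167 × 2.048 = 342 N·m clockwise.
Sack of grain: 12.6 × 10 = 126 N down at 0.839 m → arm 0.043 m, τ = 126 × 0.043 = 5.418 N·m counterclockwise.
Weight: 59.3 × 10 = 593 N down at 1.31 m → arm 0.428 m, τ = 593 × 0.428 = 253.8 N·m clockwise.
Net load moment about support A = 590.4 N·m clockwise.
Reaction R at support B is upward at 5.86 m, arm 4.978 m → moment R × 4.978 counterclockwise.
Στ = 0 ⇒ R × 4.978 = 590.4 ⇒ R = 119 N.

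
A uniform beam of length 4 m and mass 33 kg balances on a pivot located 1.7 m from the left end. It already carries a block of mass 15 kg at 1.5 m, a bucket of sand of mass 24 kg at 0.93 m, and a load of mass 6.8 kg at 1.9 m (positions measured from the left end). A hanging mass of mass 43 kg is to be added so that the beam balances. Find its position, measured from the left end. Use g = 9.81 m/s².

x ≈ 1.94 m from the left end

Sum moments about the pivot (at 1.7 m from the left end) (the support reaction has zero arm there).
Beam weight: 33 × 9.81 = 323.7 N down at 2 m → arm 0.3 m, τ = 323.7 × 0.3 = 97.11 N·m clockwise.
Block: 15 × 9.81 = 147.2 N down at 1.5 m → arm 0.2 m, τ = 147.2 × 0.2 = 29.44 N·m counterclockwise.
Bucket of sand: 24 × 9.81 = 235.4 N down at 0.93 m → arm 0.77 m, τ = 235.4 × 0.77 = 181.3 N·m counterclockwise.
Load: 6.8 × 9.81 = 66.71 N down at 1.9 m → arm 0.2 m, τ = 66.71 × 0.2 = 13.34 N·m clockwise.
Net moment of existing loads = 100.3 N·m counterclockwise.
The hanging mass weighs 43 × 9.81 = 421.8 N and must supply an equal clockwise moment, so its lever arm about the pivot is 100.3 / 421.8 = 0.238 m.
That puts it at 1.7 + 0.238 = 1.94 m from the left end.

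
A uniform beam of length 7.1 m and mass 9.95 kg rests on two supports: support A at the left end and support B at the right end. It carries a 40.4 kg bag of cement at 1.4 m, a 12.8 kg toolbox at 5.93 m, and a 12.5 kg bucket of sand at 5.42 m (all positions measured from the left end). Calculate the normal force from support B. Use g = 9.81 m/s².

About support A:
Beam weight: 9.95 × 9.81 = 97.61 N down at 3.55 m → arm 3.55 m, τ = 97.61 × 3.55 = 346.5 N·m clockwise.
Bag of cement: 40.4 × 9.81 = 396.3 N down at 1.4 m → arm 1.4 m, τ = 396.3 × 1.4 = 554.8 N·m clockwise.
Toolbox: 12.8 × 9.81 = 125.6 N down at 5.93 m → arm 5.93 m, τ = 125.6 × 5.93 = 744.8 N·m clockwise.
Bucket of sand: 12.5 × 9.81 = 122.6 N down at 5.42 m → arm 5.42 m, τ = 122.6 × 5.42 = 664.5 N·m clockwise.
Net load moment about support A = 2311 N·m clockwise.
Reaction R at support B is upward at 7.1 m, arm 7.1 m → moment R × 7.1 counterclockwise.
Στ = 0 ⇒ R × 7.1 = 2311 ⇒ R = 325 N.

R_B ≈ 325 N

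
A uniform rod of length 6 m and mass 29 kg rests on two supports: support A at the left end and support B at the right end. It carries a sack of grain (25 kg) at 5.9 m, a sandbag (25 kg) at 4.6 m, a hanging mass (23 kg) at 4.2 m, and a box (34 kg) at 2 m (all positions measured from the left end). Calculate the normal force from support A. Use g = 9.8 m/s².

R_A ≈ 493 N

About support B:
Beam weight: 29 × 9.8 = 284.2 N down at 3 m → arm 3 m, τ = 284.2 × 3 = 852.6 N·m counterclockwise.
Sack of grain: 25 × 9.8 = 245 N down at 5.9 m → arm 0.1 m, τ = 245 × 0.1 = 24.5 N·m counterclockwise.
Sandbag: 25 × 9.8 = 245 N down at 4.6 m → arm 1.4 m, τ = 245 × 1.4 = 343 N·m counterclockwise.
Hanging mass: 23 × 9.8 = 225.4 N down at 4.2 m → arm 1.8 m, τ = 225.4 × 1.8 = 405.7 N·m counterclockwise.
Box: 34 × 9.8 = 333.2 N down at 2 m → arm 4 m, τ = 333.2 × 4 = 1333 N·m counterclockwise.
Net load moment about support B = 2959 N·m counterclockwise.
Reaction R at support A is upward at 0 m, arm 6 m → moment R × 6 clockwise.
Setting net torque to zero: R × 6 = 2959 → R = 493 N.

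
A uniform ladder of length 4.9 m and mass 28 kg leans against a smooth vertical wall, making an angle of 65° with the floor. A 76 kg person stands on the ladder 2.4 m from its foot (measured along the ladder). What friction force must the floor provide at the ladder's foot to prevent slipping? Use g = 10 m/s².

f ≈ 239 N

Take moments about the foot of the ladder.
Ladder weight 28×10 = 280 N acts at 2.45 m along the ladder; its horizontal arm is 2.45·cos65° = 1.035 m → τ = 289.8 N·m clockwise.
Person: 76×10 = 760 N at 2.4 m → arm 1.014 m → τ = 770.6 N·m clockwise.
Wall normal N acts horizontally at the top; its moment arm is the height L sinθ = 4.9·sin65° = 4.441 m, counterclockwise.
Στ = 0 ⇒ N × 4.441 = 1060 ⇒ N = 239 N.
ΣFx = 0: friction at the foot balances the wall's push, so f = N_wall = 239 N.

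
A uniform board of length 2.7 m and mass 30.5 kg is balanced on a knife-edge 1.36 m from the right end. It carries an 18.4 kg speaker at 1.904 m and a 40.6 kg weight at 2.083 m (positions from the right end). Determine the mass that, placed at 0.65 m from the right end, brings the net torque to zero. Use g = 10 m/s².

m ≈ 55 kg

About the knife-edge (at 1.36 m from the right end):
Beam weight: 30.5 × 10 = 305 N down at 1.35 m → arm 0.01 m, τ = 305 × 0.01 = 3.05 N·m clockwise.
Speaker: 18.4 × 10 = 184 N down at 1.904 m → arm 0.544 m, τ = 184 × 0.544 = 100.1 N·m counterclockwise.
Weight: 40.6 × 10 = 406 N down at 2.083 m → arm 0.723 m, τ = 406 × 0.723 = 293.5 N·m counterclockwise.
Net moment of known loads = 390.6 N·m counterclockwise.
An unknown mass m at 0.65 m has arm 0.71 m; its moment is m·g·0.71 clockwise.
Setting net torque to zero: m × 10 × 0.71 = 390.6 → m = 390.6 / (10 × 0.71) = 55 kg.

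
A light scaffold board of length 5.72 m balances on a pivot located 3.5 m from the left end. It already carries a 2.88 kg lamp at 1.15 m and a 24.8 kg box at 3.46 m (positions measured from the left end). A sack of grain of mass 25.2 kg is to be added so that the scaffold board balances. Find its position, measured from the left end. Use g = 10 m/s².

x ≈ 3.81 m from the left end

Sum moments about the pivot (at 3.5 m from the left end) (the support reaction has zero arm there).
Lamp: 2.88 × 10 = 28.8 N down at 1.15 m → arm 2.35 m, τ = 28.8 × 2.35 = 67.68 N·m counterclockwise.
Box: 24.8 × 10 = 248 N down at 3.46 m → arm 0.04 m, τ = 248 × 0.04 = 9.92 N·m counterclockwise.
Net moment of existing loads = 77.6 N·m counterclockwise.
The sack of grain weighs 25.2 × 10 = 252 N and must supply an equal clockwise moment, so its lever arm about the pivot is 77.6 / 252 = 0.308 m.
That puts it at 3.5 + 0.308 = 3.81 m from the left end.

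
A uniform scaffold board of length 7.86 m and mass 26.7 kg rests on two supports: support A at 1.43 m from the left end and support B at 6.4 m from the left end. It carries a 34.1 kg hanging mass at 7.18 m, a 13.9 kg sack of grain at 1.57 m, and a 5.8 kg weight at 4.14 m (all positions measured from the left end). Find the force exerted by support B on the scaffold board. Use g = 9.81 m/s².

R_B ≈ 554 N

Take moments about support A.
Beam weight: 26.7 × 9.81 = 261.9 N down at 3.93 m → arm 2.5 m, τ = 261.9 × 2.5 = 654.8 N·m clockwise.
Hanging mass: 34.1 × 9.81 = 334.5 N down at 7.18 m → arm 5.75 m, τ = 334.5 × 5.75 = 1923 N·m clockwise.
Sack of grain: 13.9 × 9.81 = 136.4 N down at 1.57 m → arm 0.14 m, τ = 136.4 × 0.14 = 19.1 N·m clockwise.
Weight: 5.8 × 9.81 = 56.9 N down at 4.14 m → arm 2.71 m, τ = 56.9 × 2.71 = 154.2 N·m clockwise.
Net load moment about support A = 2751 N·m clockwise.
Reaction R at support B is upward at 6.4 m, arm 4.97 m → moment R × 4.97 counterclockwise.
Στ = 0 ⇒ R × 4.97 = 2751 ⇒ R = 554 N.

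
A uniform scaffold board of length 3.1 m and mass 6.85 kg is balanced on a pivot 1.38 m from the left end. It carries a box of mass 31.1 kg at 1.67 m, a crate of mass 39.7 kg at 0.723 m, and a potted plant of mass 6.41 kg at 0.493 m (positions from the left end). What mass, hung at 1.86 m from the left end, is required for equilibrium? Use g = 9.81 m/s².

About the pivot (at 1.38 m from the left end):
Beam weight: 6.85 × 9.81 = 67.2 N down at 1.55 m → arm 0.17 m, τ = 67.2 × 0.17 = 11.42 N·m clockwise.
Box: 31.1 × 9.81 = 305.1 N down at 1.67 m → arm 0.29 m, τ = 305.1 × 0.29 = 88.48 N·m clockwise.
Crate: 39.7 × 9.81 = 389.5 N down at 0.723 m → arm 0.657 m, τ = 389.5 × 0.657 = 255.9 N·m counterclockwise.
Potted plant: 6.41 × 9.81 = 62.88 N down at 0.493 m → arm 0.887 m, τ = 62.88 × 0.887 = 55.77 N·m counterclockwise.
Net moment of known loads = 211.8 N·m counterclockwise.
An unknown mass m at 1.86 m has arm 0.48 m; its moment is m·g·0.48 clockwise.
Στ = 0 ⇒ m × 9.81 × 0.48 = 211.8 ⇒ m = 211.8 / (9.81 × 0.48) = 45 kg.

m ≈ 45 kg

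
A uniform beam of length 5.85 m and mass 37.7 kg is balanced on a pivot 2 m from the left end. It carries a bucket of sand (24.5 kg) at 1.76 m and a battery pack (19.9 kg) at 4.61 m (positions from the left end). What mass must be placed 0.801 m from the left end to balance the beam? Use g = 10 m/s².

Sum moments about the pivot (at 2 m from the left end) (the support reaction has zero arm there).
Beam weight: 37.7 × 10 = 377 N down at 2.925 m → arm 0.925 m, τ = 377 × 0.925 = 348.7 N·m clockwise.
Bucket of sand: 24.5 × 10 = 245 N down at 1.76 m → arm 0.24 m, τ = 245 × 0.24 = 58.8 N·m counterclockwise.
Battery pack: 19.9 × 10 = 199 N down at 4.61 m → arm 2.61 m, τ = 199 × 2.61 = 519.4 N·m clockwise.
Net moment of known loads = 809.3 N·m clockwise.
An unknown mass m at 0.801 m has arm 1.199 m; its moment is m·g·1.199 counterclockwise.
Balancing moments: m × 10 × 1.199 = 809.3, giving m = 809.3 / (10 × 1.199) = 67.5 kg.

m ≈ 67.5 kg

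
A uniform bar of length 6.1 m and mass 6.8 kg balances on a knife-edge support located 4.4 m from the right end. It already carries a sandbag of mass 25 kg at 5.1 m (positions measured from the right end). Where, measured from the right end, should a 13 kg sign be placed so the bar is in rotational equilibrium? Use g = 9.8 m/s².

Take moments about the knife-edge support (at 4.4 m from the right end).
Beam weight: 6.8 × 9.8 = 66.64 N down at 3.05 m → arm 1.35 m, τ = 66.64 × 1.35 = 89.96 N·m clockwise.
Sandbag: 25 × 9.8 = 245 N down at 5.1 m → arm 0.7 m, τ = 245 × 0.7 = 171.5 N·m counterclockwise.
Net moment of existing loads = 81.54 N·m counterclockwise.
The sign weighs 13 × 9.8 = 127.4 N and must supply an equal clockwise moment, so its lever arm about the knife-edge support is 81.54 / 127.4 = 0.64 m.
That puts it at 4.4 − 0.64 = 3.76 m from the right end.

x ≈ 3.76 m from the right end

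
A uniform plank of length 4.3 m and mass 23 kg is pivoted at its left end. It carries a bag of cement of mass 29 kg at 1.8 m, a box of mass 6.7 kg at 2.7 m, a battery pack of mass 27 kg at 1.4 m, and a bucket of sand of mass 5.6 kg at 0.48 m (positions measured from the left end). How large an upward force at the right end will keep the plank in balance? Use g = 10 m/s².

F ≈ 373 N

Sum moments about the left end (the unknown pivot reaction has zero arm there).
Beam weight: 23 × 10 = 230 N down at 2.15 m → arm 2.15 m, τ = 230 × 2.15 = 494.5 N·m clockwise.
Bag of cement: 29 × 10 = 290 N down at 1.8 m → arm 1.8 m, τ = 290 × 1.8 = 522 N·m clockwise.
Box: 6.7 × 10 = 67 N down at 2.7 m → arm 2.7 m, τ = 67 × 2.7 = 180.9 N·m clockwise.
Battery pack: 27 × 10 = 270 N down at 1.4 m → arm 1.4 m, τ = 270 × 1.4 = 378 N·m clockwise.
Bucket of sand: 5.6 × 10 = 56 N down at 0.48 m → arm 0.48 m, τ = 56 × 0.48 = 26.88 N·m clockwise.
Net moment of the loads = 1602 N·m clockwise.
The upward force F acts at the right end, arm 4.3 m, giving F × 4.3 counterclockwise.
Στ = 0 ⇒ F × 4.3 = 1602 ⇒ F = 1602 / 4.3 = 373 N.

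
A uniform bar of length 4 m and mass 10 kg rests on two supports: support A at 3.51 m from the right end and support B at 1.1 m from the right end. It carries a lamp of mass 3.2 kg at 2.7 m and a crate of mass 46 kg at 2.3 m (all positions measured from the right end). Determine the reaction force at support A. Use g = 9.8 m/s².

Taking torques about support B:
Beam weight: 10 × 9.8 = 98 N down at 2 m → arm 0.9 m, τ = 98 × 0.9 = 88.2 N·m counterclockwise.
Lamp: 3.2 × 9.8 = 31.36 N down at 2.7 m → arm 1.6 m, τ = 31.36 × 1.6 = 50.18 N·m counterclockwise.
Crate: 46 × 9.8 = 450.8 N down at 2.3 m → arm 1.2 m, τ = 450.8 × 1.2 = 541 N·m counterclockwise.
Net load moment about support B = 679.4 N·m counterclockwise.
Reaction R at support A is upward at 3.51 m, arm 2.41 m → moment R × 2.41 clockwise.
For rotational equilibrium, R × 2.41 = 679.4, so R = 282 N.

R_A ≈ 282 N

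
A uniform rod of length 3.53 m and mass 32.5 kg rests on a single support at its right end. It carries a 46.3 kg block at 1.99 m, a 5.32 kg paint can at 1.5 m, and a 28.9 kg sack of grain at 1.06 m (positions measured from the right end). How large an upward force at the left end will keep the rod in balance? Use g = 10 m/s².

Taking torques about the right end:
Beam weight: 32.5 × 10 = 325 N down at 1.765 m → arm 1.765 m, τ = 325 × 1.765 = 573.6 N·m counterclockwise.
Block: 46.3 × 10 = 463 N down at 1.99 m → arm 1.99 m, τ = 463 × 1.99 = 921.4 N·m counterclockwise.
Paint can: 5.32 × 10 = 53.2 N down at 1.5 m → arm 1.5 m, τ = 53.2 × 1.5 = 79.8 N·m counterclockwise.
Sack of grain: 28.9 × 10 = 289 N down at 1.06 m → arm 1.06 m, τ = 289 × 1.06 = 306.3 N·m counterclockwise.
Net moment of the loads = 1881 N·m counterclockwise.
The upward force F acts at the left end, arm 3.53 m, giving F × 3.53 clockwise.
Στ = 0 ⇒ F × 3.53 = 1881 ⇒ F = 1881 / 3.53 = 533 N.

F ≈ 533 N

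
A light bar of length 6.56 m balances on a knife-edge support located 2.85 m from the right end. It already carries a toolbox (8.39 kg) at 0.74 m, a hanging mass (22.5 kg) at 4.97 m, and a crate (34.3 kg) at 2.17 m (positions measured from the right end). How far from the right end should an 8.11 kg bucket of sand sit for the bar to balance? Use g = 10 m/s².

Taking torques about the knife-edge support (at 2.85 m from the right end):
Toolbox: 8.39 × 10 = 83.9 N down at 0.74 m → arm 2.11 m, τ = 83.9 × 2.11 = 177 N·m clockwise.
Hanging mass: 22.5 × 10 = 225 N down at 4.97 m → arm 2.12 m, τ = 225 × 2.12 = 477 N·m counterclockwise.
Crate: 34.3 × 10 = 343 N down at 2.17 m → arm 0.68 m, τ = 343 × 0.68 = 233.2 N·m clockwise.
Net moment of existing loads = 66.8 N·m counterclockwise.
The bucket of sand weighs 8.11 × 10 = 81.1 N and must supply an equal clockwise moment, so its lever arm about the knife-edge support is 66.8 / 81.1 = 0.824 m.
That puts it at 2.85 − 0.824 = 2.03 m from the right end.

x ≈ 2.03 m from the right end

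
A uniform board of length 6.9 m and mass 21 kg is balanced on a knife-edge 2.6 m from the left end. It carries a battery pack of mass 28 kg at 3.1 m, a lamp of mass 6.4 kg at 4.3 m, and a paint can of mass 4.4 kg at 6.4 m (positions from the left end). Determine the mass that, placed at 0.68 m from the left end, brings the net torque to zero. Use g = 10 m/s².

Taking torques about the knife-edge (at 2.6 m from the left end):
Beam weight: 21 × 10 = 210 N down at 3.45 m → arm 0.85 m, τ = 210 × 0.85 = 178.5 N·m clockwise.
Battery pack: 28 × 10 = 280 N down at 3.1 m → arm 0.5 m, τ = 280 × 0.5 = 140 N·m clockwise.
Lamp: 6.4 × 10 = 64 N down at 4.3 m → arm 1.7 m, τ = 64 × 1.7 = 108.8 N·m clockwise.
Paint can: 4.4 × 10 = 44 N down at 6.4 m → arm 3.8 m, τ = 44 × 3.8 = 167.2 N·m clockwise.
Net moment of known loads = 594.5 N·m clockwise.
An unknown mass m at 0.68 m has arm 1.92 m; its moment is m·g·1.92 counterclockwise.
Setting net torque to zero: m × 10 × 1.92 = 594.5 → m = 594.5 / (10 × 1.92) = 31 kg.

m ≈ 31 kg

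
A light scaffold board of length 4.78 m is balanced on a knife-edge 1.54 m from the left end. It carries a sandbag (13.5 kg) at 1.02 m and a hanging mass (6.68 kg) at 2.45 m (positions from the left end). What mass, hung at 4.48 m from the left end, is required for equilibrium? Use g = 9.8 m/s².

Take moments about the knife-edge (at 1.54 m from the left end).
Sandbag: 13.5 × 9.8 = 132.3 N down at 1.02 m → arm 0.52 m, τ = 132.3 × 0.52 = 68.8 N·m counterclockwise.
Hanging mass: 6.68 × 9.8 = 65.46 N down at 2.45 m → arm 0.91 m, τ = 65.46 × 0.91 = 59.57 N·m clockwise.
Net moment of known loads = 9.23 N·m counterclockwise.
An unknown mass m at 4.48 m has arm 2.94 m; its moment is m·g·2.94 clockwise.
Balancing moments: m × 9.8 × 2.94 = 9.23, giving m = 9.23 / (9.8 × 2.94) = 0.32 kg.

m ≈ 0.32 kg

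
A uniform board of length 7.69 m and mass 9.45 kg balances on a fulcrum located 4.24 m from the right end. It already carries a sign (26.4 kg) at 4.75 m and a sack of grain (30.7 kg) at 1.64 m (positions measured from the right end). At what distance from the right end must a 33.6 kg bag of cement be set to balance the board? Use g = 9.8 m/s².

Choose the fulcrum (at 4.24 m from the right end) as the axis so the support reaction has zero arm there.
Beam weight: 9.45 × 9.8 = 92.61 N down at 3.845 m → arm 0.395 m, τ = 92.61 × 0.395 = 36.58 N·m clockwise.
Sign: 26.4 × 9.8 = 258.7 N down at 4.75 m → arm 0.51 m, τ = 258.7 × 0.51 = 131.9 N·m counterclockwise.
Sack of grain: 30.7 × 9.8 = 300.9 N down at 1.64 m → arm 2.6 m, τ = 300.9 × 2.6 = 782.3 N·m clockwise.
Net moment of existing loads = 687 N·m clockwise.
The bag of cement weighs 33.6 × 9.8 = 329.3 N and must supply an equal counterclockwise moment, so its lever arm about the fulcrum is 687 / 329.3 = 2.09 m.
That puts it at 4.24 + 2.09 = 6.33 m from the right end.

x ≈ 6.33 m from the right end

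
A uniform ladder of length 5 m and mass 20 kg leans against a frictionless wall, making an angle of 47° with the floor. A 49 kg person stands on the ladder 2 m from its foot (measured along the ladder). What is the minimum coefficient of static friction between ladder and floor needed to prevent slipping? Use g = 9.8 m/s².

μ_min ≈ 0.4

About the foot of the ladder:
Ladder weight 20×9.8 = 196 N acts at 2.5 m along the ladder; its horizontal arm is 2.5·cos47° = 1.705 m → τ = 334.2 N·m clockwise.
Person: 49×9.8 = 480.2 N at 2 m → arm 1.364 m → τ = 655 N·m clockwise.
Wall normal N acts horizontally at the top; its moment arm is the height L sinθ = 5·sin47° = 3.657 m, counterclockwise.
Balancing moments: N × 3.657 = 989.2, giving N = 270.5 N.
ΣFx = 0 ⇒ f = N_wall = 270.5 N. ΣFy = 0 ⇒ N_floor = 676.2 N.
μ_min = f / N_floor = 270.5 / 676.2 = 0.4.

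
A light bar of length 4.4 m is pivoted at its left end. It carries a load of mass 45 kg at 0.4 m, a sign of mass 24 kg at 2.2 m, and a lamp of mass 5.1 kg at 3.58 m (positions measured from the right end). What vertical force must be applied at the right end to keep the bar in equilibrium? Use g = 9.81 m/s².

Sum moments about the left end (the unknown pivot reaction has zero arm there).
Load: 45 × 9.81 = 441.5 N down at 0.4 m → arm 4 m, τ = 441.5 × 4 = 1766 N·m clockwise.
Sign: 24 × 9.81 = 235.4 N down at 2.2 m → arm 2.2 m, τ = 235.4 × 2.2 = 517.9 N·m clockwise.
Lamp: 5.1 × 9.81 = 50.03 N down at 3.58 m → arm 0.82 m, τ = 50.03 × 0.82 = 41.02 N·m clockwise.
Net moment of the loads = 2325 N·m clockwise.
The upward force F acts at the right end, arm 4.4 m, giving F × 4.4 counterclockwise.
Setting net torque to zero: F × 4.4 = 2325 → F = 2325 / 4.4 = 528 N.

F ≈ 528 N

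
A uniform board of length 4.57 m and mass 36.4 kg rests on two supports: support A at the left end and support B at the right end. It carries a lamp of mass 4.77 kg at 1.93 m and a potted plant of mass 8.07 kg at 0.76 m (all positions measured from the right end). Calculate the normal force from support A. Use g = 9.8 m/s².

R_A ≈ 211 N

Choose support B as the axis so its reaction then has zero moment arm.
Beam weight: 36.4 × 9.8 = 356.7 N down at 2.285 m → arm 2.285 m, τ = 356.7 × 2.285 = 815.1 N·m counterclockwise.
Lamp: 4.77 × 9.8 = 46.75 N down at 1.93 m → arm 1.93 m, τ = 46.75 × 1.93 = 90.23 N·m counterclockwise.
Potted plant: 8.07 × 9.8 = 79.09 N down at 0.76 m → arm 0.76 m, τ = 79.09 × 0.76 = 60.11 N·m counterclockwise.
Net load moment about support B = 965.4 N·m counterclockwise.
Reaction R at support A is upward at 4.57 m, arm 4.57 m → moment R × 4.57 clockwise.
Balancing moments: R × 4.57 = 965.4, giving R = 211 N.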